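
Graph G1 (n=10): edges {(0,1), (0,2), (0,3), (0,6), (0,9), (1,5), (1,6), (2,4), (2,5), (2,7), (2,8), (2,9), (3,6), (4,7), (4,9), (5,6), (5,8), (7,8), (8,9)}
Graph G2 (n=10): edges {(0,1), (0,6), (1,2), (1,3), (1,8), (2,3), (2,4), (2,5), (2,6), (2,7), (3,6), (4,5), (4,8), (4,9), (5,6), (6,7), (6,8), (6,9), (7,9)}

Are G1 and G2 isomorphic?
No, not isomorphic

The graphs are NOT isomorphic.

Degrees in G1: deg(0)=5, deg(1)=3, deg(2)=6, deg(3)=2, deg(4)=3, deg(5)=4, deg(6)=4, deg(7)=3, deg(8)=4, deg(9)=4.
Sorted degree sequence of G1: [6, 5, 4, 4, 4, 4, 3, 3, 3, 2].
Degrees in G2: deg(0)=2, deg(1)=4, deg(2)=6, deg(3)=3, deg(4)=4, deg(5)=3, deg(6)=7, deg(7)=3, deg(8)=3, deg(9)=3.
Sorted degree sequence of G2: [7, 6, 4, 4, 3, 3, 3, 3, 3, 2].
The (sorted) degree sequence is an isomorphism invariant, so since G1 and G2 have different degree sequences they cannot be isomorphic.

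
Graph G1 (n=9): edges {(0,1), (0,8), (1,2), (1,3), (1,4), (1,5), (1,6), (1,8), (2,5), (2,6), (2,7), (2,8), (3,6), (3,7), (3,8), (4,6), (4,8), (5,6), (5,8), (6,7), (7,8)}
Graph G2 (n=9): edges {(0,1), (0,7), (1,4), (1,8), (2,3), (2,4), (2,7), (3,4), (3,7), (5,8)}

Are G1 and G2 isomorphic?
No, not isomorphic

The graphs are NOT isomorphic.

Counting triangles (3-cliques): G1 has 16, G2 has 2.
Triangle count is an isomorphism invariant, so differing triangle counts rule out isomorphism.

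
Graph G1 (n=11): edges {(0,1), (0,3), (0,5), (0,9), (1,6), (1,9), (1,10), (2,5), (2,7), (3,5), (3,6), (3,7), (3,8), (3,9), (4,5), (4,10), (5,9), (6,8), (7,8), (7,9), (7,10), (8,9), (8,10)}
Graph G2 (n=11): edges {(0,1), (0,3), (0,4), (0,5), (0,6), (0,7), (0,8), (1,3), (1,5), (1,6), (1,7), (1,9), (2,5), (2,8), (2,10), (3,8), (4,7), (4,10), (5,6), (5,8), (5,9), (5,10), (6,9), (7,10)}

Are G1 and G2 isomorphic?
No, not isomorphic

The graphs are NOT isomorphic.

Degrees in G1: deg(0)=4, deg(1)=4, deg(2)=2, deg(3)=6, deg(4)=2, deg(5)=5, deg(6)=3, deg(7)=5, deg(8)=5, deg(9)=6, deg(10)=4.
Sorted degree sequence of G1: [6, 6, 5, 5, 5, 4, 4, 4, 3, 2, 2].
Degrees in G2: deg(0)=7, deg(1)=6, deg(2)=3, deg(3)=3, deg(4)=3, deg(5)=7, deg(6)=4, deg(7)=4, deg(8)=4, deg(9)=3, deg(10)=4.
Sorted degree sequence of G2: [7, 7, 6, 4, 4, 4, 4, 3, 3, 3, 3].
The (sorted) degree sequence is an isomorphism invariant, so since G1 and G2 have different degree sequences they cannot be isomorphic.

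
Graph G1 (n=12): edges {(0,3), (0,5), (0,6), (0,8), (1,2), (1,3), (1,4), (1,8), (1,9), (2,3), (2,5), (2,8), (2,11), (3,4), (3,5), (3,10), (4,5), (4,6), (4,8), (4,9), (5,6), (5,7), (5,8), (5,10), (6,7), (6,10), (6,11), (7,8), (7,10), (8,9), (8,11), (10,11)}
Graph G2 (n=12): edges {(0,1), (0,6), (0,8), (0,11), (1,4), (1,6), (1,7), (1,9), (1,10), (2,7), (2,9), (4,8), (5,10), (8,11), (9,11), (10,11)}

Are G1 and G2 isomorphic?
No, not isomorphic

The graphs are NOT isomorphic.

Degrees in G1: deg(0)=4, deg(1)=5, deg(2)=5, deg(3)=6, deg(4)=6, deg(5)=8, deg(6)=6, deg(7)=4, deg(8)=8, deg(9)=3, deg(10)=5, deg(11)=4.
Sorted degree sequence of G1: [8, 8, 6, 6, 6, 5, 5, 5, 4, 4, 4, 3].
Degrees in G2: deg(0)=4, deg(1)=6, deg(2)=2, deg(3)=0, deg(4)=2, deg(5)=1, deg(6)=2, deg(7)=2, deg(8)=3, deg(9)=3, deg(10)=3, deg(11)=4.
Sorted degree sequence of G2: [6, 4, 4, 3, 3, 3, 2, 2, 2, 2, 1, 0].
The (sorted) degree sequence is an isomorphism invariant, so since G1 and G2 have different degree sequences they cannot be isomorphic.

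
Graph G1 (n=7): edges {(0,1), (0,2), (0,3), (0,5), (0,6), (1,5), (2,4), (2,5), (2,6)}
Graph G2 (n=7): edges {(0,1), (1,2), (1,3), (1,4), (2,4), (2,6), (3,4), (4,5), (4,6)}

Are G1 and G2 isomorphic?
Yes, isomorphic

The graphs are isomorphic.
One valid mapping φ: V(G1) → V(G2): 0→4, 1→6, 2→1, 3→5, 4→0, 5→2, 6→3

Verify φ preserves adjacency — for each edge of G1, its image is an edge of G2:
  (0,1) → (φ(0),φ(1)) = (4,6) ∈ E(G2) ✓
  (0,2) → (φ(0),φ(2)) = (1,4) ∈ E(G2) ✓
  (0,3) → (φ(0),φ(3)) = (4,5) ∈ E(G2) ✓
  (0,5) → (φ(0),φ(5)) = (2,4) ∈ E(G2) ✓
  (0,6) → (φ(0),φ(6)) = (3,4) ∈ E(G2) ✓
  (1,5) → (φ(1),φ(5)) = (2,6) ∈ E(G2) ✓
  (2,4) → (φ(2),φ(4)) = (0,1) ∈ E(G2) ✓
  (2,5) → (φ(2),φ(5)) = (1,2) ∈ E(G2) ✓
  (2,6) → (φ(2),φ(6)) = (1,3) ∈ E(G2) ✓
All 9 edges of G1 map to edges of G2, and |E(G1)| = |E(G2)| = 9, so φ is a bijection on edges as well as vertices. Hence G1 ≅ G2.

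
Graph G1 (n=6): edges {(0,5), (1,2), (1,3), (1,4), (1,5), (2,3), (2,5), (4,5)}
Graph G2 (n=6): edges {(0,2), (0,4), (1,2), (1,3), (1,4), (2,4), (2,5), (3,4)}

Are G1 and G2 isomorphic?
Yes, isomorphic

The graphs are isomorphic.
One valid mapping φ: V(G1) → V(G2): 0→5, 1→4, 2→1, 3→3, 4→0, 5→2

Verify φ preserves adjacency — for each edge of G1, its image is an edge of G2:
  (0,5) → (φ(0),φ(5)) = (2,5) ∈ E(G2) ✓
  (1,2) → (φ(1),φ(2)) = (1,4) ∈ E(G2) ✓
  (1,3) → (φ(1),φ(3)) = (3,4) ∈ E(G2) ✓
  (1,4) → (φ(1),φ(4)) = (0,4) ∈ E(G2) ✓
  (1,5) → (φ(1),φ(5)) = (2,4) ∈ E(G2) ✓
  (2,3) → (φ(2),φ(3)) = (1,3) ∈ E(G2) ✓
  (2,5) → (φ(2),φ(5)) = (1,2) ∈ E(G2) ✓
  (4,5) → (φ(4),φ(5)) = (0,2) ∈ E(G2) ✓
All 8 edges of G1 map to edges of G2, and |E(G1)| = |E(G2)| = 8, so φ is a bijection on edges as well as vertices. Hence G1 ≅ G2.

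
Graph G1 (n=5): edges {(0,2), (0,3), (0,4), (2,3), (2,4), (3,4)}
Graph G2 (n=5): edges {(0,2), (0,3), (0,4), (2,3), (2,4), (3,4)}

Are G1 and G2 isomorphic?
Yes, isomorphic

The graphs are isomorphic.
One valid mapping φ: V(G1) → V(G2): 0→3, 1→1, 2→0, 3→4, 4→2

Verify φ preserves adjacency — for each edge of G1, its image is an edge of G2:
  (0,2) → (φ(0),φ(2)) = (0,3) ∈ E(G2) ✓
  (0,3) → (φ(0),φ(3)) = (3,4) ∈ E(G2) ✓
  (0,4) → (φ(0),φ(4)) = (2,3) ∈ E(G2) ✓
  (2,3) → (φ(2),φ(3)) = (0,4) ∈ E(G2) ✓
  (2,4) → (φ(2),φ(4)) = (0,2) ∈ E(G2) ✓
  (3,4) → (φ(3),φ(4)) = (2,4) ∈ E(G2) ✓
All 6 edges of G1 map to edges of G2, and |E(G1)| = |E(G2)| = 6, so φ is a bijection on edges as well as vertices. Hence G1 ≅ G2.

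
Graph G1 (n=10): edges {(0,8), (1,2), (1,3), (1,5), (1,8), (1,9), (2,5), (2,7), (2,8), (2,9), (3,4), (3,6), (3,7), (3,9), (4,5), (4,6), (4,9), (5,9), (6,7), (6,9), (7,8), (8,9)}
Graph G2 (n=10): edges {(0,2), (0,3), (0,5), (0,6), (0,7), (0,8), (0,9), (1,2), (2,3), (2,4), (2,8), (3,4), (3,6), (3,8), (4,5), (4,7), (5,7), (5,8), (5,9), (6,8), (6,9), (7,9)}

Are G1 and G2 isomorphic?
Yes, isomorphic

The graphs are isomorphic.
One valid mapping φ: V(G1) → V(G2): 0→1, 1→8, 2→3, 3→5, 4→9, 5→6, 6→7, 7→4, 8→2, 9→0

Verify φ preserves adjacency — for each edge of G1, its image is an edge of G2:
  (0,8) → (φ(0),φ(8)) = (1,2) ∈ E(G2) ✓
  (1,2) → (φ(1),φ(2)) = (3,8) ∈ E(G2) ✓
  (1,3) → (φ(1),φ(3)) = (5,8) ∈ E(G2) ✓
  (1,5) → (φ(1),φ(5)) = (6,8) ∈ E(G2) ✓
  (1,8) → (φ(1),φ(8)) = (2,8) ∈ E(G2) ✓
  (1,9) → (φ(1),φ(9)) = (0,8) ∈ E(G2) ✓
  (2,5) → (φ(2),φ(5)) = (3,6) ∈ E(G2) ✓
  (2,7) → (φ(2),φ(7)) = (3,4) ∈ E(G2) ✓
  (2,8) → (φ(2),φ(8)) = (2,3) ∈ E(G2) ✓
  (2,9) → (φ(2),φ(9)) = (0,3) ∈ E(G2) ✓
  (3,4) → (φ(3),φ(4)) = (5,9) ∈ E(G2) ✓
  (3,6) → (φ(3),φ(6)) = (5,7) ∈ E(G2) ✓
  (3,7) → (φ(3),φ(7)) = (4,5) ∈ E(G2) ✓
  (3,9) → (φ(3),φ(9)) = (0,5) ∈ E(G2) ✓
  (4,5) → (φ(4),φ(5)) = (6,9) ∈ E(G2) ✓
  (4,6) → (φ(4),φ(6)) = (7,9) ∈ E(G2) ✓
  (4,9) → (φ(4),φ(9)) = (0,9) ∈ E(G2) ✓
  (5,9) → (φ(5),φ(9)) = (0,6) ∈ E(G2) ✓
  (6,7) → (φ(6),φ(7)) = (4,7) ∈ E(G2) ✓
  (6,9) → (φ(6),φ(9)) = (0,7) ∈ E(G2) ✓
  (7,8) → (φ(7),φ(8)) = (2,4) ∈ E(G2) ✓
  (8,9) → (φ(8),φ(9)) = (0,2) ∈ E(G2) ✓
All 22 edges of G1 map to edges of G2, and |E(G1)| = |E(G2)| = 22, so φ is a bijection on edges as well as vertices. Hence G1 ≅ G2.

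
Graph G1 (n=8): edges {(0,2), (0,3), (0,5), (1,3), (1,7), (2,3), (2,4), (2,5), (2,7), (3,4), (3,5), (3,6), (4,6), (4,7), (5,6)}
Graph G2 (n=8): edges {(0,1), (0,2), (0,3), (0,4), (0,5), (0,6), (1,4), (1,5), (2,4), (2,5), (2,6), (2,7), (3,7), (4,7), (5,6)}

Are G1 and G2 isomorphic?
Yes, isomorphic

The graphs are isomorphic.
One valid mapping φ: V(G1) → V(G2): 0→6, 1→3, 2→2, 3→0, 4→4, 5→5, 6→1, 7→7

Verify φ preserves adjacency — for each edge of G1, its image is an edge of G2:
  (0,2) → (φ(0),φ(2)) = (2,6) ∈ E(G2) ✓
  (0,3) → (φ(0),φ(3)) = (0,6) ∈ E(G2) ✓
  (0,5) → (φ(0),φ(5)) = (5,6) ∈ E(G2) ✓
  (1,3) → (φ(1),φ(3)) = (0,3) ∈ E(G2) ✓
  (1,7) → (φ(1),φ(7)) = (3,7) ∈ E(G2) ✓
  (2,3) → (φ(2),φ(3)) = (0,2) ∈ E(G2) ✓
  (2,4) → (φ(2),φ(4)) = (2,4) ∈ E(G2) ✓
  (2,5) → (φ(2),φ(5)) = (2,5) ∈ E(G2) ✓
  (2,7) → (φ(2),φ(7)) = (2,7) ∈ E(G2) ✓
  (3,4) → (φ(3),φ(4)) = (0,4) ∈ E(G2) ✓
  (3,5) → (φ(3),φ(5)) = (0,5) ∈ E(G2) ✓
  (3,6) → (φ(3),φ(6)) = (0,1) ∈ E(G2) ✓
  (4,6) → (φ(4),φ(6)) = (1,4) ∈ E(G2) ✓
  (4,7) → (φ(4),φ(7)) = (4,7) ∈ E(G2) ✓
  (5,6) → (φ(5),φ(6)) = (1,5) ∈ E(G2) ✓
All 15 edges of G1 map to edges of G2, and |E(G1)| = |E(G2)| = 15, so φ is a bijection on edges as well as vertices. Hence G1 ≅ G2.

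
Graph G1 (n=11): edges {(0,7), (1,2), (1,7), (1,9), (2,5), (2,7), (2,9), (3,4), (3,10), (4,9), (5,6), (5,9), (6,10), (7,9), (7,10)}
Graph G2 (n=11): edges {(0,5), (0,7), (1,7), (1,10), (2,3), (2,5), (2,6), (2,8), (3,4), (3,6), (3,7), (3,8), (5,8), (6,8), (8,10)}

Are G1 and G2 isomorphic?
Yes, isomorphic

The graphs are isomorphic.
One valid mapping φ: V(G1) → V(G2): 0→4, 1→6, 2→2, 3→1, 4→10, 5→5, 6→0, 7→3, 8→9, 9→8, 10→7

Verify φ preserves adjacency — for each edge of G1, its image is an edge of G2:
  (0,7) → (φ(0),φ(7)) = (3,4) ∈ E(G2) ✓
  (1,2) → (φ(1),φ(2)) = (2,6) ∈ E(G2) ✓
  (1,7) → (φ(1),φ(7)) = (3,6) ∈ E(G2) ✓
  (1,9) → (φ(1),φ(9)) = (6,8) ∈ E(G2) ✓
  (2,5) → (φ(2),φ(5)) = (2,5) ∈ E(G2) ✓
  (2,7) → (φ(2),φ(7)) = (2,3) ∈ E(G2) ✓
  (2,9) → (φ(2),φ(9)) = (2,8) ∈ E(G2) ✓
  (3,4) → (φ(3),φ(4)) = (1,10) ∈ E(G2) ✓
  (3,10) → (φ(3),φ(10)) = (1,7) ∈ E(G2) ✓
  (4,9) → (φ(4),φ(9)) = (8,10) ∈ E(G2) ✓
  (5,6) → (φ(5),φ(6)) = (0,5) ∈ E(G2) ✓
  (5,9) → (φ(5),φ(9)) = (5,8) ∈ E(G2) ✓
  (6,10) → (φ(6),φ(10)) = (0,7) ∈ E(G2) ✓
  (7,9) → (φ(7),φ(9)) = (3,8) ∈ E(G2) ✓
  (7,10) → (φ(7),φ(10)) = (3,7) ∈ E(G2) ✓
All 15 edges of G1 map to edges of G2, and |E(G1)| = |E(G2)| = 15, so φ is a bijection on edges as well as vertices. Hence G1 ≅ G2.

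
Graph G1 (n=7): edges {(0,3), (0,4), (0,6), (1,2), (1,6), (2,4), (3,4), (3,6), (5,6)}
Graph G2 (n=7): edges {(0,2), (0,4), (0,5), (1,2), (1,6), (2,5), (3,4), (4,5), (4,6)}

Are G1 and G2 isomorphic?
Yes, isomorphic

The graphs are isomorphic.
One valid mapping φ: V(G1) → V(G2): 0→0, 1→6, 2→1, 3→5, 4→2, 5→3, 6→4

Verify φ preserves adjacency — for each edge of G1, its image is an edge of G2:
  (0,3) → (φ(0),φ(3)) = (0,5) ∈ E(G2) ✓
  (0,4) → (φ(0),φ(4)) = (0,2) ∈ E(G2) ✓
  (0,6) → (φ(0),φ(6)) = (0,4) ∈ E(G2) ✓
  (1,2) → (φ(1),φ(2)) = (1,6) ∈ E(G2) ✓
  (1,6) → (φ(1),φ(6)) = (4,6) ∈ E(G2) ✓
  (2,4) → (φ(2),φ(4)) = (1,2) ∈ E(G2) ✓
  (3,4) → (φ(3),φ(4)) = (2,5) ∈ E(G2) ✓
  (3,6) → (φ(3),φ(6)) = (4,5) ∈ E(G2) ✓
  (5,6) → (φ(5),φ(6)) = (3,4) ∈ E(G2) ✓
All 9 edges of G1 map to edges of G2, and |E(G1)| = |E(G2)| = 9, so φ is a bijection on edges as well as vertices. Hence G1 ≅ G2.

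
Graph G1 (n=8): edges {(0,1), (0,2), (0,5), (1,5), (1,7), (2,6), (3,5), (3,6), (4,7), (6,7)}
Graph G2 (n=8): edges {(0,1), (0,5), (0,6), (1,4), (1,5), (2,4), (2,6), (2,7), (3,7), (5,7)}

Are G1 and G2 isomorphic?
Yes, isomorphic

The graphs are isomorphic.
One valid mapping φ: V(G1) → V(G2): 0→1, 1→5, 2→4, 3→6, 4→3, 5→0, 6→2, 7→7

Verify φ preserves adjacency — for each edge of G1, its image is an edge of G2:
  (0,1) → (φ(0),φ(1)) = (1,5) ∈ E(G2) ✓
  (0,2) → (φ(0),φ(2)) = (1,4) ∈ E(G2) ✓
  (0,5) → (φ(0),φ(5)) = (0,1) ∈ E(G2) ✓
  (1,5) → (φ(1),φ(5)) = (0,5) ∈ E(G2) ✓
  (1,7) → (φ(1),φ(7)) = (5,7) ∈ E(G2) ✓
  (2,6) → (φ(2),φ(6)) = (2,4) ∈ E(G2) ✓
  (3,5) → (φ(3),φ(5)) = (0,6) ∈ E(G2) ✓
  (3,6) → (φ(3),φ(6)) = (2,6) ∈ E(G2) ✓
  (4,7) → (φ(4),φ(7)) = (3,7) ∈ E(G2) ✓
  (6,7) → (φ(6),φ(7)) = (2,7) ∈ E(G2) ✓
All 10 edges of G1 map to edges of G2, and |E(G1)| = |E(G2)| = 10, so φ is a bijection on edges as well as vertices. Hence G1 ≅ G2.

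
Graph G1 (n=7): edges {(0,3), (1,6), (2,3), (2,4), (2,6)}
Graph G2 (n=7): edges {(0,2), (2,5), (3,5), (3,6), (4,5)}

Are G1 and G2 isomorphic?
Yes, isomorphic

The graphs are isomorphic.
One valid mapping φ: V(G1) → V(G2): 0→6, 1→0, 2→5, 3→3, 4→4, 5→1, 6→2

Verify φ preserves adjacency — for each edge of G1, its image is an edge of G2:
  (0,3) → (φ(0),φ(3)) = (3,6) ∈ E(G2) ✓
  (1,6) → (φ(1),φ(6)) = (0,2) ∈ E(G2) ✓
  (2,3) → (φ(2),φ(3)) = (3,5) ∈ E(G2) ✓
  (2,4) → (φ(2),φ(4)) = (4,5) ∈ E(G2) ✓
  (2,6) → (φ(2),φ(6)) = (2,5) ∈ E(G2) ✓
All 5 edges of G1 map to edges of G2, and |E(G1)| = |E(G2)| = 5, so φ is a bijection on edges as well as vertices. Hence G1 ≅ G2.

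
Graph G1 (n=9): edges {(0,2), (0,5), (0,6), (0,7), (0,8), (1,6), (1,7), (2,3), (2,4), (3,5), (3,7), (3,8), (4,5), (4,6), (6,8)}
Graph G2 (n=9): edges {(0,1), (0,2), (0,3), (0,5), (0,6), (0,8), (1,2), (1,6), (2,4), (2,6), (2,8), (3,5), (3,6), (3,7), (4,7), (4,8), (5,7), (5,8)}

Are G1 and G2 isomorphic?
No, not isomorphic

The graphs are NOT isomorphic.

Counting triangles (3-cliques): G1 has 1, G2 has 10.
Triangle count is an isomorphism invariant, so differing triangle counts rule out isomorphism.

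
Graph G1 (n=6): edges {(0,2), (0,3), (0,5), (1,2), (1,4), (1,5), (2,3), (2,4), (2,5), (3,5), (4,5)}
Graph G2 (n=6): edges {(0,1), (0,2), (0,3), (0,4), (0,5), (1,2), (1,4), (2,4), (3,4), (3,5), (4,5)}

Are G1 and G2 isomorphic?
Yes, isomorphic

The graphs are isomorphic.
One valid mapping φ: V(G1) → V(G2): 0→5, 1→2, 2→0, 3→3, 4→1, 5→4

Verify φ preserves adjacency — for each edge of G1, its image is an edge of G2:
  (0,2) → (φ(0),φ(2)) = (0,5) ∈ E(G2) ✓
  (0,3) → (φ(0),φ(3)) = (3,5) ∈ E(G2) ✓
  (0,5) → (φ(0),φ(5)) = (4,5) ∈ E(G2) ✓
  (1,2) → (φ(1),φ(2)) = (0,2) ∈ E(G2) ✓
  (1,4) → (φ(1),φ(4)) = (1,2) ∈ E(G2) ✓
  (1,5) → (φ(1),φ(5)) = (2,4) ∈ E(G2) ✓
  (2,3) → (φ(2),φ(3)) = (0,3) ∈ E(G2) ✓
  (2,4) → (φ(2),φ(4)) = (0,1) ∈ E(G2) ✓
  (2,5) → (φ(2),φ(5)) = (0,4) ∈ E(G2) ✓
  (3,5) → (φ(3),φ(5)) = (3,4) ∈ E(G2) ✓
  (4,5) → (φ(4),φ(5)) = (1,4) ∈ E(G2) ✓
All 11 edges of G1 map to edges of G2, and |E(G1)| = |E(G2)| = 11, so φ is a bijection on edges as well as vertices. Hence G1 ≅ G2.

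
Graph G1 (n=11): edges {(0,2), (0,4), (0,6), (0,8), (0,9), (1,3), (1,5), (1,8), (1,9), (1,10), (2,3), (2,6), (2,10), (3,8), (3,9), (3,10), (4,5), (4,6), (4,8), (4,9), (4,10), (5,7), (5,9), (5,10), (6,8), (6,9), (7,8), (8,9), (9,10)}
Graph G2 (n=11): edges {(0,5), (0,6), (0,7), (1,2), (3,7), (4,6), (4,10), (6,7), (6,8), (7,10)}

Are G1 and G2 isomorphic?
No, not isomorphic

The graphs are NOT isomorphic.

Connected components of G1: 1 component(s) with vertex sets [[0, 1, 2, 3, 4, 5, 6, 7, 8, 9, 10]], sizes [11].
Connected components of G2: 3 component(s) with vertex sets [[9], [1, 2], [0, 3, 4, 5, 6, 7, 8, 10]], sizes [1, 2, 8].
The number of connected components (and the multiset of component sizes) is an isomorphism invariant — an isomorphism maps each component of G1 bijectively onto a component of G2. Since G1 has 1 component(s) and G2 has 3, they cannot be isomorphic.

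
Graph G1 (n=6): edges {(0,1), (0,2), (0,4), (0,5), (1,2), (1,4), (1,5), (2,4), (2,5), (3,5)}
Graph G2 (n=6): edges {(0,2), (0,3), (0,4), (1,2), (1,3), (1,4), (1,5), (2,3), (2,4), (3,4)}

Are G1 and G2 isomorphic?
Yes, isomorphic

The graphs are isomorphic.
One valid mapping φ: V(G1) → V(G2): 0→3, 1→2, 2→4, 3→5, 4→0, 5→1

Verify φ preserves adjacency — for each edge of G1, its image is an edge of G2:
  (0,1) → (φ(0),φ(1)) = (2,3) ∈ E(G2) ✓
  (0,2) → (φ(0),φ(2)) = (3,4) ∈ E(G2) ✓
  (0,4) → (φ(0),φ(4)) = (0,3) ∈ E(G2) ✓
  (0,5) → (φ(0),φ(5)) = (1,3) ∈ E(G2) ✓
  (1,2) → (φ(1),φ(2)) = (2,4) ∈ E(G2) ✓
  (1,4) → (φ(1),φ(4)) = (0,2) ∈ E(G2) ✓
  (1,5) → (φ(1),φ(5)) = (1,2) ∈ E(G2) ✓
  (2,4) → (φ(2),φ(4)) = (0,4) ∈ E(G2) ✓
  (2,5) → (φ(2),φ(5)) = (1,4) ∈ E(G2) ✓
  (3,5) → (φ(3),φ(5)) = (1,5) ∈ E(G2) ✓
All 10 edges of G1 map to edges of G2, and |E(G1)| = |E(G2)| = 10, so φ is a bijection on edges as well as vertices. Hence G1 ≅ G2.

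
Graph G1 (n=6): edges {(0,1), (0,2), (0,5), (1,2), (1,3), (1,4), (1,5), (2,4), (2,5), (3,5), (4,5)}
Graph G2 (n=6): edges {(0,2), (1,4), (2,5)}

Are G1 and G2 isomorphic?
No, not isomorphic

The graphs are NOT isomorphic.

Counting triangles (3-cliques): G1 has 8, G2 has 0.
Triangle count is an isomorphism invariant, so differing triangle counts rule out isomorphism.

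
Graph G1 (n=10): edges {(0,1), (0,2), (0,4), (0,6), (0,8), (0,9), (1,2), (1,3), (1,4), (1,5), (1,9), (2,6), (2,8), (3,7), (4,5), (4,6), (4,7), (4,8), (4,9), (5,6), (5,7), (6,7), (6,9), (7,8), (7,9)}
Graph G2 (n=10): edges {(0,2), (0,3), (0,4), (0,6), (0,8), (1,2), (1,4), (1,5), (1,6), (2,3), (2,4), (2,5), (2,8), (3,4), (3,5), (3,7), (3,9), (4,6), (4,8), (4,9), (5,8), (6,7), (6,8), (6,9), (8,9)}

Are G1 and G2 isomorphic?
Yes, isomorphic

The graphs are isomorphic.
One valid mapping φ: V(G1) → V(G2): 0→2, 1→3, 2→5, 3→7, 4→4, 5→9, 6→8, 7→6, 8→1, 9→0

Verify φ preserves adjacency — for each edge of G1, its image is an edge of G2:
  (0,1) → (φ(0),φ(1)) = (2,3) ∈ E(G2) ✓
  (0,2) → (φ(0),φ(2)) = (2,5) ∈ E(G2) ✓
  (0,4) → (φ(0),φ(4)) = (2,4) ∈ E(G2) ✓
  (0,6) → (φ(0),φ(6)) = (2,8) ∈ E(G2) ✓
  (0,8) → (φ(0),φ(8)) = (1,2) ∈ E(G2) ✓
  (0,9) → (φ(0),φ(9)) = (0,2) ∈ E(G2) ✓
  (1,2) → (φ(1),φ(2)) = (3,5) ∈ E(G2) ✓
  (1,3) → (φ(1),φ(3)) = (3,7) ∈ E(G2) ✓
  (1,4) → (φ(1),φ(4)) = (3,4) ∈ E(G2) ✓
  (1,5) → (φ(1),φ(5)) = (3,9) ∈ E(G2) ✓
  (1,9) → (φ(1),φ(9)) = (0,3) ∈ E(G2) ✓
  (2,6) → (φ(2),φ(6)) = (5,8) ∈ E(G2) ✓
  (2,8) → (φ(2),φ(8)) = (1,5) ∈ E(G2) ✓
  (3,7) → (φ(3),φ(7)) = (6,7) ∈ E(G2) ✓
  (4,5) → (φ(4),φ(5)) = (4,9) ∈ E(G2) ✓
  (4,6) → (φ(4),φ(6)) = (4,8) ∈ E(G2) ✓
  (4,7) → (φ(4),φ(7)) = (4,6) ∈ E(G2) ✓
  (4,8) → (φ(4),φ(8)) = (1,4) ∈ E(G2) ✓
  (4,9) → (φ(4),φ(9)) = (0,4) ∈ E(G2) ✓
  (5,6) → (φ(5),φ(6)) = (8,9) ∈ E(G2) ✓
  (5,7) → (φ(5),φ(7)) = (6,9) ∈ E(G2) ✓
  (6,7) → (φ(6),φ(7)) = (6,8) ∈ E(G2) ✓
  (6,9) → (φ(6),φ(9)) = (0,8) ∈ E(G2) ✓
  (7,8) → (φ(7),φ(8)) = (1,6) ∈ E(G2) ✓
  (7,9) → (φ(7),φ(9)) = (0,6) ∈ E(G2) ✓
All 25 edges of G1 map to edges of G2, and |E(G1)| = |E(G2)| = 25, so φ is a bijection on edges as well as vertices. Hence G1 ≅ G2.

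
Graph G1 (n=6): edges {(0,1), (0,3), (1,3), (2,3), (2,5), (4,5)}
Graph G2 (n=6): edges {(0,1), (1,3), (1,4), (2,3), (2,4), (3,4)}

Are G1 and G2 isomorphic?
No, not isomorphic

The graphs are NOT isomorphic.

Connected components of G1: 1 component(s) with vertex sets [[0, 1, 2, 3, 4, 5]], sizes [6].
Connected components of G2: 2 component(s) with vertex sets [[5], [0, 1, 2, 3, 4]], sizes [1, 5].
The number of connected components (and the multiset of component sizes) is an isomorphism invariant — an isomorphism maps each component of G1 bijectively onto a component of G2. Since G1 has 1 component(s) and G2 has 2, they cannot be isomorphic.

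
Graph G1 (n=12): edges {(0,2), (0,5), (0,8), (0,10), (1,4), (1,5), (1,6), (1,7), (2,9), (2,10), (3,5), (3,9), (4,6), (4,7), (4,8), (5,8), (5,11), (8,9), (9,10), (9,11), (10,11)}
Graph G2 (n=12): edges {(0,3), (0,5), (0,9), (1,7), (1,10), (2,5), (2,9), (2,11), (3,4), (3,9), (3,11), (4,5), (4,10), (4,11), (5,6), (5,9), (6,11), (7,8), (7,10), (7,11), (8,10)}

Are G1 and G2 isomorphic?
Yes, isomorphic

The graphs are isomorphic.
One valid mapping φ: V(G1) → V(G2): 0→3, 1→7, 2→0, 3→6, 4→10, 5→11, 6→8, 7→1, 8→4, 9→5, 10→9, 11→2

Verify φ preserves adjacency — for each edge of G1, its image is an edge of G2:
  (0,2) → (φ(0),φ(2)) = (0,3) ∈ E(G2) ✓
  (0,5) → (φ(0),φ(5)) = (3,11) ∈ E(G2) ✓
  (0,8) → (φ(0),φ(8)) = (3,4) ∈ E(G2) ✓
  (0,10) → (φ(0),φ(10)) = (3,9) ∈ E(G2) ✓
  (1,4) → (φ(1),φ(4)) = (7,10) ∈ E(G2) ✓
  (1,5) → (φ(1),φ(5)) = (7,11) ∈ E(G2) ✓
  (1,6) → (φ(1),φ(6)) = (7,8) ∈ E(G2) ✓
  (1,7) → (φ(1),φ(7)) = (1,7) ∈ E(G2) ✓
  (2,9) → (φ(2),φ(9)) = (0,5) ∈ E(G2) ✓
  (2,10) → (φ(2),φ(10)) = (0,9) ∈ E(G2) ✓
  (3,5) → (φ(3),φ(5)) = (6,11) ∈ E(G2) ✓
  (3,9) → (φ(3),φ(9)) = (5,6) ∈ E(G2) ✓
  (4,6) → (φ(4),φ(6)) = (8,10) ∈ E(G2) ✓
  (4,7) → (φ(4),φ(7)) = (1,10) ∈ E(G2) ✓
  (4,8) → (φ(4),φ(8)) = (4,10) ∈ E(G2) ✓
  (5,8) → (φ(5),φ(8)) = (4,11) ∈ E(G2) ✓
  (5,11) → (φ(5),φ(11)) = (2,11) ∈ E(G2) ✓
  (8,9) → (φ(8),φ(9)) = (4,5) ∈ E(G2) ✓
  (9,10) → (φ(9),φ(10)) = (5,9) ∈ E(G2) ✓
  (9,11) → (φ(9),φ(11)) = (2,5) ∈ E(G2) ✓
  (10,11) → (φ(10),φ(11)) = (2,9) ∈ E(G2) ✓
All 21 edges of G1 map to edges of G2, and |E(G1)| = |E(G2)| = 21, so φ is a bijection on edges as well as vertices. Hence G1 ≅ G2.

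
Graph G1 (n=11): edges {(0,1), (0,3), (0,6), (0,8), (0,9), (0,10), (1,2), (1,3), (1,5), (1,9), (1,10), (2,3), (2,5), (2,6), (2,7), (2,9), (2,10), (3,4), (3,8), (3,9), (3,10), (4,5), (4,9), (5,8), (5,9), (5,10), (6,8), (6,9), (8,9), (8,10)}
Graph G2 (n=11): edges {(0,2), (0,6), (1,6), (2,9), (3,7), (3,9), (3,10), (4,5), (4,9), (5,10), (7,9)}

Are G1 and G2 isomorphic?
No, not isomorphic

The graphs are NOT isomorphic.

Connected components of G1: 1 component(s) with vertex sets [[0, 1, 2, 3, 4, 5, 6, 7, 8, 9, 10]], sizes [11].
Connected components of G2: 2 component(s) with vertex sets [[8], [0, 1, 2, 3, 4, 5, 6, 7, 9, 10]], sizes [1, 10].
The number of connected components (and the multiset of component sizes) is an isomorphism invariant — an isomorphism maps each component of G1 bijectively onto a component of G2. Since G1 has 1 component(s) and G2 has 2, they cannot be isomorphic.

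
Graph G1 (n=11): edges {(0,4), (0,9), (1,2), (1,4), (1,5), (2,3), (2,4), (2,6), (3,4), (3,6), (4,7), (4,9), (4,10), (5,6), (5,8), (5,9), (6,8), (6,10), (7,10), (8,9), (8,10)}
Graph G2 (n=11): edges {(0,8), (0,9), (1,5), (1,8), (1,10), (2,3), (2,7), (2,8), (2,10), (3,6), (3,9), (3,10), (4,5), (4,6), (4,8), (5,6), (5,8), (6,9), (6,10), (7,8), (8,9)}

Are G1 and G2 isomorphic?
Yes, isomorphic

The graphs are isomorphic.
One valid mapping φ: V(G1) → V(G2): 0→7, 1→1, 2→5, 3→4, 4→8, 5→10, 6→6, 7→0, 8→3, 9→2, 10→9

Verify φ preserves adjacency — for each edge of G1, its image is an edge of G2:
  (0,4) → (φ(0),φ(4)) = (7,8) ∈ E(G2) ✓
  (0,9) → (φ(0),φ(9)) = (2,7) ∈ E(G2) ✓
  (1,2) → (φ(1),φ(2)) = (1,5) ∈ E(G2) ✓
  (1,4) → (φ(1),φ(4)) = (1,8) ∈ E(G2) ✓
  (1,5) → (φ(1),φ(5)) = (1,10) ∈ E(G2) ✓
  (2,3) → (φ(2),φ(3)) = (4,5) ∈ E(G2) ✓
  (2,4) → (φ(2),φ(4)) = (5,8) ∈ E(G2) ✓
  (2,6) → (φ(2),φ(6)) = (5,6) ∈ E(G2) ✓
  (3,4) → (φ(3),φ(4)) = (4,8) ∈ E(G2) ✓
  (3,6) → (φ(3),φ(6)) = (4,6) ∈ E(G2) ✓
  (4,7) → (φ(4),φ(7)) = (0,8) ∈ E(G2) ✓
  (4,9) → (φ(4),φ(9)) = (2,8) ∈ E(G2) ✓
  (4,10) → (φ(4),φ(10)) = (8,9) ∈ E(G2) ✓
  (5,6) → (φ(5),φ(6)) = (6,10) ∈ E(G2) ✓
  (5,8) → (φ(5),φ(8)) = (3,10) ∈ E(G2) ✓
  (5,9) → (φ(5),φ(9)) = (2,10) ∈ E(G2) ✓
  (6,8) → (φ(6),φ(8)) = (3,6) ∈ E(G2) ✓
  (6,10) → (φ(6),φ(10)) = (6,9) ∈ E(G2) ✓
  (7,10) → (φ(7),φ(10)) = (0,9) ∈ E(G2) ✓
  (8,9) → (φ(8),φ(9)) = (2,3) ∈ E(G2) ✓
  (8,10) → (φ(8),φ(10)) = (3,9) ∈ E(G2) ✓
All 21 edges of G1 map to edges of G2, and |E(G1)| = |E(G2)| = 21, so φ is a bijection on edges as well as vertices. Hence G1 ≅ G2.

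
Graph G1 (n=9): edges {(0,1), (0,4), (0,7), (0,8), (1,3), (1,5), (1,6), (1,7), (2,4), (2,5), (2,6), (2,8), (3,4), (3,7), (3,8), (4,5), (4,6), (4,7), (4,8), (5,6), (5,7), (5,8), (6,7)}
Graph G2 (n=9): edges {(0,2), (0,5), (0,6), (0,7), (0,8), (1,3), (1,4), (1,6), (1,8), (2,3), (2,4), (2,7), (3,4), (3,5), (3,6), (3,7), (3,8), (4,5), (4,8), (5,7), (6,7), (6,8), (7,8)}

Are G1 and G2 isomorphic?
Yes, isomorphic

The graphs are isomorphic.
One valid mapping φ: V(G1) → V(G2): 0→2, 1→0, 2→1, 3→5, 4→3, 5→8, 6→6, 7→7, 8→4

Verify φ preserves adjacency — for each edge of G1, its image is an edge of G2:
  (0,1) → (φ(0),φ(1)) = (0,2) ∈ E(G2) ✓
  (0,4) → (φ(0),φ(4)) = (2,3) ∈ E(G2) ✓
  (0,7) → (φ(0),φ(7)) = (2,7) ∈ E(G2) ✓
  (0,8) → (φ(0),φ(8)) = (2,4) ∈ E(G2) ✓
  (1,3) → (φ(1),φ(3)) = (0,5) ∈ E(G2) ✓
  (1,5) → (φ(1),φ(5)) = (0,8) ∈ E(G2) ✓
  (1,6) → (φ(1),φ(6)) = (0,6) ∈ E(G2) ✓
  (1,7) → (φ(1),φ(7)) = (0,7) ∈ E(G2) ✓
  (2,4) → (φ(2),φ(4)) = (1,3) ∈ E(G2) ✓
  (2,5) → (φ(2),φ(5)) = (1,8) ∈ E(G2) ✓
  (2,6) → (φ(2),φ(6)) = (1,6) ∈ E(G2) ✓
  (2,8) → (φ(2),φ(8)) = (1,4) ∈ E(G2) ✓
  (3,4) → (φ(3),φ(4)) = (3,5) ∈ E(G2) ✓
  (3,7) → (φ(3),φ(7)) = (5,7) ∈ E(G2) ✓
  (3,8) → (φ(3),φ(8)) = (4,5) ∈ E(G2) ✓
  (4,5) → (φ(4),φ(5)) = (3,8) ∈ E(G2) ✓
  (4,6) → (φ(4),φ(6)) = (3,6) ∈ E(G2) ✓
  (4,7) → (φ(4),φ(7)) = (3,7) ∈ E(G2) ✓
  (4,8) → (φ(4),φ(8)) = (3,4) ∈ E(G2) ✓
  (5,6) → (φ(5),φ(6)) = (6,8) ∈ E(G2) ✓
  (5,7) → (φ(5),φ(7)) = (7,8) ∈ E(G2) ✓
  (5,8) → (φ(5),φ(8)) = (4,8) ∈ E(G2) ✓
  (6,7) → (φ(6),φ(7)) = (6,7) ∈ E(G2) ✓
All 23 edges of G1 map to edges of G2, and |E(G1)| = |E(G2)| = 23, so φ is a bijection on edges as well as vertices. Hence G1 ≅ G2.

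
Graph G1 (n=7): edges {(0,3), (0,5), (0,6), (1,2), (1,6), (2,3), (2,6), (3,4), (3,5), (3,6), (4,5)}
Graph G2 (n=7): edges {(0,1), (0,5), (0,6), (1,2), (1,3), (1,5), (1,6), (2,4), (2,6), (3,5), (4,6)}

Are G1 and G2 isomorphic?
Yes, isomorphic

The graphs are isomorphic.
One valid mapping φ: V(G1) → V(G2): 0→0, 1→4, 2→2, 3→1, 4→3, 5→5, 6→6

Verify φ preserves adjacency — for each edge of G1, its image is an edge of G2:
  (0,3) → (φ(0),φ(3)) = (0,1) ∈ E(G2) ✓
  (0,5) → (φ(0),φ(5)) = (0,5) ∈ E(G2) ✓
  (0,6) → (φ(0),φ(6)) = (0,6) ∈ E(G2) ✓
  (1,2) → (φ(1),φ(2)) = (2,4) ∈ E(G2) ✓
  (1,6) → (φ(1),φ(6)) = (4,6) ∈ E(G2) ✓
  (2,3) → (φ(2),φ(3)) = (1,2) ∈ E(G2) ✓
  (2,6) → (φ(2),φ(6)) = (2,6) ∈ E(G2) ✓
  (3,4) → (φ(3),φ(4)) = (1,3) ∈ E(G2) ✓
  (3,5) → (φ(3),φ(5)) = (1,5) ∈ E(G2) ✓
  (3,6) → (φ(3),φ(6)) = (1,6) ∈ E(G2) ✓
  (4,5) → (φ(4),φ(5)) = (3,5) ∈ E(G2) ✓
All 11 edges of G1 map to edges of G2, and |E(G1)| = |E(G2)| = 11, so φ is a bijection on edges as well as vertices. Hence G1 ≅ G2.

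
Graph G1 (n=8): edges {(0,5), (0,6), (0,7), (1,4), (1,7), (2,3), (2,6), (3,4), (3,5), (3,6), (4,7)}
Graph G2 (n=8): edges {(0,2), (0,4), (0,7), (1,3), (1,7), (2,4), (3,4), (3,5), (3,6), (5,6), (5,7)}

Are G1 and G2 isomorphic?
Yes, isomorphic

The graphs are isomorphic.
One valid mapping φ: V(G1) → V(G2): 0→7, 1→2, 2→6, 3→3, 4→4, 5→1, 6→5, 7→0

Verify φ preserves adjacency — for each edge of G1, its image is an edge of G2:
  (0,5) → (φ(0),φ(5)) = (1,7) ∈ E(G2) ✓
  (0,6) → (φ(0),φ(6)) = (5,7) ∈ E(G2) ✓
  (0,7) → (φ(0),φ(7)) = (0,7) ∈ E(G2) ✓
  (1,4) → (φ(1),φ(4)) = (2,4) ∈ E(G2) ✓
  (1,7) → (φ(1),φ(7)) = (0,2) ∈ E(G2) ✓
  (2,3) → (φ(2),φ(3)) = (3,6) ∈ E(G2) ✓
  (2,6) → (φ(2),φ(6)) = (5,6) ∈ E(G2) ✓
  (3,4) → (φ(3),φ(4)) = (3,4) ∈ E(G2) ✓
  (3,5) → (φ(3),φ(5)) = (1,3) ∈ E(G2) ✓
  (3,6) → (φ(3),φ(6)) = (3,5) ∈ E(G2) ✓
  (4,7) → (φ(4),φ(7)) = (0,4) ∈ E(G2) ✓
All 11 edges of G1 map to edges of G2, and |E(G1)| = |E(G2)| = 11, so φ is a bijection on edges as well as vertices. Hence G1 ≅ G2.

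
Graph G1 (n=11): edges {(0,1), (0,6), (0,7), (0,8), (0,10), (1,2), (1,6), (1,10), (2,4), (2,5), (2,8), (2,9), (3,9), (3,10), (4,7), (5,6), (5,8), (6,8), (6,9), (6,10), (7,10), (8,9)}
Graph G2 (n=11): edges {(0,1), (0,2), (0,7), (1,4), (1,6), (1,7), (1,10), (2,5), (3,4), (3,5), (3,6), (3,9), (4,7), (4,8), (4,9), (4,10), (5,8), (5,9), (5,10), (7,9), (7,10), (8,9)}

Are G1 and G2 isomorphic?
Yes, isomorphic

The graphs are isomorphic.
One valid mapping φ: V(G1) → V(G2): 0→7, 1→10, 2→5, 3→6, 4→2, 5→8, 6→4, 7→0, 8→9, 9→3, 10→1

Verify φ preserves adjacency — for each edge of G1, its image is an edge of G2:
  (0,1) → (φ(0),φ(1)) = (7,10) ∈ E(G2) ✓
  (0,6) → (φ(0),φ(6)) = (4,7) ∈ E(G2) ✓
  (0,7) → (φ(0),φ(7)) = (0,7) ∈ E(G2) ✓
  (0,8) → (φ(0),φ(8)) = (7,9) ∈ E(G2) ✓
  (0,10) → (φ(0),φ(10)) = (1,7) ∈ E(G2) ✓
  (1,2) → (φ(1),φ(2)) = (5,10) ∈ E(G2) ✓
  (1,6) → (φ(1),φ(6)) = (4,10) ∈ E(G2) ✓
  (1,10) → (φ(1),φ(10)) = (1,10) ∈ E(G2) ✓
  (2,4) → (φ(2),φ(4)) = (2,5) ∈ E(G2) ✓
  (2,5) → (φ(2),φ(5)) = (5,8) ∈ E(G2) ✓
  (2,8) → (φ(2),φ(8)) = (5,9) ∈ E(G2) ✓
  (2,9) → (φ(2),φ(9)) = (3,5) ∈ E(G2) ✓
  (3,9) → (φ(3),φ(9)) = (3,6) ∈ E(G2) ✓
  (3,10) → (φ(3),φ(10)) = (1,6) ∈ E(G2) ✓
  (4,7) → (φ(4),φ(7)) = (0,2) ∈ E(G2) ✓
  (5,6) → (φ(5),φ(6)) = (4,8) ∈ E(G2) ✓
  (5,8) → (φ(5),φ(8)) = (8,9) ∈ E(G2) ✓
  (6,8) → (φ(6),φ(8)) = (4,9) ∈ E(G2) ✓
  (6,9) → (φ(6),φ(9)) = (3,4) ∈ E(G2) ✓
  (6,10) → (φ(6),φ(10)) = (1,4) ∈ E(G2) ✓
  (7,10) → (φ(7),φ(10)) = (0,1) ∈ E(G2) ✓
  (8,9) → (φ(8),φ(9)) = (3,9) ∈ E(G2) ✓
All 22 edges of G1 map to edges of G2, and |E(G1)| = |E(G2)| = 22, so φ is a bijection on edges as well as vertices. Hence G1 ≅ G2.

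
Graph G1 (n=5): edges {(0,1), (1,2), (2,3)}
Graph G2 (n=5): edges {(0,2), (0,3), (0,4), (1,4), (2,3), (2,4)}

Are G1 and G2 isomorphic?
No, not isomorphic

The graphs are NOT isomorphic.

Connected components of G1: 2 component(s) with vertex sets [[4], [0, 1, 2, 3]], sizes [1, 4].
Connected components of G2: 1 component(s) with vertex sets [[0, 1, 2, 3, 4]], sizes [5].
The number of connected components (and the multiset of component sizes) is an isomorphism invariant — an isomorphism maps each component of G1 bijectively onto a component of G2. Since G1 has 2 component(s) and G2 has 1, they cannot be isomorphic.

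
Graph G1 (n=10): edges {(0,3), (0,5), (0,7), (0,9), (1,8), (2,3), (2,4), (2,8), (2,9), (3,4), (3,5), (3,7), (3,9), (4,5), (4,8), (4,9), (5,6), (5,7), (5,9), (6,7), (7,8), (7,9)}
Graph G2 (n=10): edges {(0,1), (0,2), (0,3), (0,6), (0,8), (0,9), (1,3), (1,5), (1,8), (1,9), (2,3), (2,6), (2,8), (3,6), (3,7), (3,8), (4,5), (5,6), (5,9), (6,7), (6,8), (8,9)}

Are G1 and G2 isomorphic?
Yes, isomorphic

The graphs are isomorphic.
One valid mapping φ: V(G1) → V(G2): 0→2, 1→4, 2→9, 3→0, 4→1, 5→3, 6→7, 7→6, 8→5, 9→8

Verify φ preserves adjacency — for each edge of G1, its image is an edge of G2:
  (0,3) → (φ(0),φ(3)) = (0,2) ∈ E(G2) ✓
  (0,5) → (φ(0),φ(5)) = (2,3) ∈ E(G2) ✓
  (0,7) → (φ(0),φ(7)) = (2,6) ∈ E(G2) ✓
  (0,9) → (φ(0),φ(9)) = (2,8) ∈ E(G2) ✓
  (1,8) → (φ(1),φ(8)) = (4,5) ∈ E(G2) ✓
  (2,3) → (φ(2),φ(3)) = (0,9) ∈ E(G2) ✓
  (2,4) → (φ(2),φ(4)) = (1,9) ∈ E(G2) ✓
  (2,8) → (φ(2),φ(8)) = (5,9) ∈ E(G2) ✓
  (2,9) → (φ(2),φ(9)) = (8,9) ∈ E(G2) ✓
  (3,4) → (φ(3),φ(4)) = (0,1) ∈ E(G2) ✓
  (3,5) → (φ(3),φ(5)) = (0,3) ∈ E(G2) ✓
  (3,7) → (φ(3),φ(7)) = (0,6) ∈ E(G2) ✓
  (3,9) → (φ(3),φ(9)) = (0,8) ∈ E(G2) ✓
  (4,5) → (φ(4),φ(5)) = (1,3) ∈ E(G2) ✓
  (4,8) → (φ(4),φ(8)) = (1,5) ∈ E(G2) ✓
  (4,9) → (φ(4),φ(9)) = (1,8) ∈ E(G2) ✓
  (5,6) → (φ(5),φ(6)) = (3,7) ∈ E(G2) ✓
  (5,7) → (φ(5),φ(7)) = (3,6) ∈ E(G2) ✓
  (5,9) → (φ(5),φ(9)) = (3,8) ∈ E(G2) ✓
  (6,7) → (φ(6),φ(7)) = (6,7) ∈ E(G2) ✓
  (7,8) → (φ(7),φ(8)) = (5,6) ∈ E(G2) ✓
  (7,9) → (φ(7),φ(9)) = (6,8) ∈ E(G2) ✓
All 22 edges of G1 map to edges of G2, and |E(G1)| = |E(G2)| = 22, so φ is a bijection on edges as well as vertices. Hence G1 ≅ G2.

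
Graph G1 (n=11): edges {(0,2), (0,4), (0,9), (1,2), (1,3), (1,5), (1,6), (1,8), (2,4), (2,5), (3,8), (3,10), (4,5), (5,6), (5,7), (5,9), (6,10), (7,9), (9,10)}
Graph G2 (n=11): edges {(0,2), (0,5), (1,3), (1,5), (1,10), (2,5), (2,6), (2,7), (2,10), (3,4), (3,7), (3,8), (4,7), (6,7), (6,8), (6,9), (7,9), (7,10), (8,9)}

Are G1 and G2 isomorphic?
Yes, isomorphic

The graphs are isomorphic.
One valid mapping φ: V(G1) → V(G2): 0→8, 1→2, 2→6, 3→5, 4→9, 5→7, 6→10, 7→4, 8→0, 9→3, 10→1

Verify φ preserves adjacency — for each edge of G1, its image is an edge of G2:
  (0,2) → (φ(0),φ(2)) = (6,8) ∈ E(G2) ✓
  (0,4) → (φ(0),φ(4)) = (8,9) ∈ E(G2) ✓
  (0,9) → (φ(0),φ(9)) = (3,8) ∈ E(G2) ✓
  (1,2) → (φ(1),φ(2)) = (2,6) ∈ E(G2) ✓
  (1,3) → (φ(1),φ(3)) = (2,5) ∈ E(G2) ✓
  (1,5) → (φ(1),φ(5)) = (2,7) ∈ E(G2) ✓
  (1,6) → (φ(1),φ(6)) = (2,10) ∈ E(G2) ✓
  (1,8) → (φ(1),φ(8)) = (0,2) ∈ E(G2) ✓
  (2,4) → (φ(2),φ(4)) = (6,9) ∈ E(G2) ✓
  (2,5) → (φ(2),φ(5)) = (6,7) ∈ E(G2) ✓
  (3,8) → (φ(3),φ(8)) = (0,5) ∈ E(G2) ✓
  (3,10) → (φ(3),φ(10)) = (1,5) ∈ E(G2) ✓
  (4,5) → (φ(4),φ(5)) = (7,9) ∈ E(G2) ✓
  (5,6) → (φ(5),φ(6)) = (7,10) ∈ E(G2) ✓
  (5,7) → (φ(5),φ(7)) = (4,7) ∈ E(G2) ✓
  (5,9) → (φ(5),φ(9)) = (3,7) ∈ E(G2) ✓
  (6,10) → (φ(6),φ(10)) = (1,10) ∈ E(G2) ✓
  (7,9) → (φ(7),φ(9)) = (3,4) ∈ E(G2) ✓
  (9,10) → (φ(9),φ(10)) = (1,3) ∈ E(G2) ✓
All 19 edges of G1 map to edges of G2, and |E(G1)| = |E(G2)| = 19, so φ is a bijection on edges as well as vertices. Hence G1 ≅ G2.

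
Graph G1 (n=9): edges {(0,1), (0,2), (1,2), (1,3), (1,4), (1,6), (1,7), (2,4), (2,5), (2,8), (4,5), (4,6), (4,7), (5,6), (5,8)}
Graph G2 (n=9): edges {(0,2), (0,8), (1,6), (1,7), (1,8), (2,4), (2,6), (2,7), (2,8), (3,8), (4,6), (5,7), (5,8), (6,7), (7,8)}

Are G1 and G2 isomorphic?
Yes, isomorphic

The graphs are isomorphic.
One valid mapping φ: V(G1) → V(G2): 0→0, 1→8, 2→2, 3→3, 4→7, 5→6, 6→1, 7→5, 8→4

Verify φ preserves adjacency — for each edge of G1, its image is an edge of G2:
  (0,1) → (φ(0),φ(1)) = (0,8) ∈ E(G2) ✓
  (0,2) → (φ(0),φ(2)) = (0,2) ∈ E(G2) ✓
  (1,2) → (φ(1),φ(2)) = (2,8) ∈ E(G2) ✓
  (1,3) → (φ(1),φ(3)) = (3,8) ∈ E(G2) ✓
  (1,4) → (φ(1),φ(4)) = (7,8) ∈ E(G2) ✓
  (1,6) → (φ(1),φ(6)) = (1,8) ∈ E(G2) ✓
  (1,7) → (φ(1),φ(7)) = (5,8) ∈ E(G2) ✓
  (2,4) → (φ(2),φ(4)) = (2,7) ∈ E(G2) ✓
  (2,5) → (φ(2),φ(5)) = (2,6) ∈ E(G2) ✓
  (2,8) → (φ(2),φ(8)) = (2,4) ∈ E(G2) ✓
  (4,5) → (φ(4),φ(5)) = (6,7) ∈ E(G2) ✓
  (4,6) → (φ(4),φ(6)) = (1,7) ∈ E(G2) ✓
  (4,7) → (φ(4),φ(7)) = (5,7) ∈ E(G2) ✓
  (5,6) → (φ(5),φ(6)) = (1,6) ∈ E(G2) ✓
  (5,8) → (φ(5),φ(8)) = (4,6) ∈ E(G2) ✓
All 15 edges of G1 map to edges of G2, and |E(G1)| = |E(G2)| = 15, so φ is a bijection on edges as well as vertices. Hence G1 ≅ G2.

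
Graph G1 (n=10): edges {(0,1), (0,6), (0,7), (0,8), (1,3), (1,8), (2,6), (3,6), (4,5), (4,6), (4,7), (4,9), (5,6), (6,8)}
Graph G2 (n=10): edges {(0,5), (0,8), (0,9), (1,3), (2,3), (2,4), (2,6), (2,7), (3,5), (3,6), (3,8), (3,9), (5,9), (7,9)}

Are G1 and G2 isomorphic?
Yes, isomorphic

The graphs are isomorphic.
One valid mapping φ: V(G1) → V(G2): 0→9, 1→0, 2→1, 3→8, 4→2, 5→6, 6→3, 7→7, 8→5, 9→4

Verify φ preserves adjacency — for each edge of G1, its image is an edge of G2:
  (0,1) → (φ(0),φ(1)) = (0,9) ∈ E(G2) ✓
  (0,6) → (φ(0),φ(6)) = (3,9) ∈ E(G2) ✓
  (0,7) → (φ(0),φ(7)) = (7,9) ∈ E(G2) ✓
  (0,8) → (φ(0),φ(8)) = (5,9) ∈ E(G2) ✓
  (1,3) → (φ(1),φ(3)) = (0,8) ∈ E(G2) ✓
  (1,8) → (φ(1),φ(8)) = (0,5) ∈ E(G2) ✓
  (2,6) → (φ(2),φ(6)) = (1,3) ∈ E(G2) ✓
  (3,6) → (φ(3),φ(6)) = (3,8) ∈ E(G2) ✓
  (4,5) → (φ(4),φ(5)) = (2,6) ∈ E(G2) ✓
  (4,6) → (φ(4),φ(6)) = (2,3) ∈ E(G2) ✓
  (4,7) → (φ(4),φ(7)) = (2,7) ∈ E(G2) ✓
  (4,9) → (φ(4),φ(9)) = (2,4) ∈ E(G2) ✓
  (5,6) → (φ(5),φ(6)) = (3,6) ∈ E(G2) ✓
  (6,8) → (φ(6),φ(8)) = (3,5) ∈ E(G2) ✓
All 14 edges of G1 map to edges of G2, and |E(G1)| = |E(G2)| = 14, so φ is a bijection on edges as well as vertices. Hence G1 ≅ G2.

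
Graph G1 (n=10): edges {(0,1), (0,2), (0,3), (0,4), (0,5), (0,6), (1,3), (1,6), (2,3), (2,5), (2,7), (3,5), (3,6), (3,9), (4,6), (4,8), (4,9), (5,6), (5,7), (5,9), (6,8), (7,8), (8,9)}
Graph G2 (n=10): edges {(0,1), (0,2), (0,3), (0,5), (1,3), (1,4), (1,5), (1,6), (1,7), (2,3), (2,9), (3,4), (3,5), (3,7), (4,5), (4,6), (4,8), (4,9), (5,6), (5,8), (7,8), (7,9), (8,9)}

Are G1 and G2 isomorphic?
Yes, isomorphic

The graphs are isomorphic.
One valid mapping φ: V(G1) → V(G2): 0→5, 1→6, 2→0, 3→1, 4→8, 5→3, 6→4, 7→2, 8→9, 9→7

Verify φ preserves adjacency — for each edge of G1, its image is an edge of G2:
  (0,1) → (φ(0),φ(1)) = (5,6) ∈ E(G2) ✓
  (0,2) → (φ(0),φ(2)) = (0,5) ∈ E(G2) ✓
  (0,3) → (φ(0),φ(3)) = (1,5) ∈ E(G2) ✓
  (0,4) → (φ(0),φ(4)) = (5,8) ∈ E(G2) ✓
  (0,5) → (φ(0),φ(5)) = (3,5) ∈ E(G2) ✓
  (0,6) → (φ(0),φ(6)) = (4,5) ∈ E(G2) ✓
  (1,3) → (φ(1),φ(3)) = (1,6) ∈ E(G2) ✓
  (1,6) → (φ(1),φ(6)) = (4,6) ∈ E(G2) ✓
  (2,3) → (φ(2),φ(3)) = (0,1) ∈ E(G2) ✓
  (2,5) → (φ(2),φ(5)) = (0,3) ∈ E(G2) ✓
  (2,7) → (φ(2),φ(7)) = (0,2) ∈ E(G2) ✓
  (3,5) → (φ(3),φ(5)) = (1,3) ∈ E(G2) ✓
  (3,6) → (φ(3),φ(6)) = (1,4) ∈ E(G2) ✓
  (3,9) → (φ(3),φ(9)) = (1,7) ∈ E(G2) ✓
  (4,6) → (φ(4),φ(6)) = (4,8) ∈ E(G2) ✓
  (4,8) → (φ(4),φ(8)) = (8,9) ∈ E(G2) ✓
  (4,9) → (φ(4),φ(9)) = (7,8) ∈ E(G2) ✓
  (5,6) → (φ(5),φ(6)) = (3,4) ∈ E(G2) ✓
  (5,7) → (φ(5),φ(7)) = (2,3) ∈ E(G2) ✓
  (5,9) → (φ(5),φ(9)) = (3,7) ∈ E(G2) ✓
  (6,8) → (φ(6),φ(8)) = (4,9) ∈ E(G2) ✓
  (7,8) → (φ(7),φ(8)) = (2,9) ∈ E(G2) ✓
  (8,9) → (φ(8),φ(9)) = (7,9) ∈ E(G2) ✓
All 23 edges of G1 map to edges of G2, and |E(G1)| = |E(G2)| = 23, so φ is a bijection on edges as well as vertices. Hence G1 ≅ G2.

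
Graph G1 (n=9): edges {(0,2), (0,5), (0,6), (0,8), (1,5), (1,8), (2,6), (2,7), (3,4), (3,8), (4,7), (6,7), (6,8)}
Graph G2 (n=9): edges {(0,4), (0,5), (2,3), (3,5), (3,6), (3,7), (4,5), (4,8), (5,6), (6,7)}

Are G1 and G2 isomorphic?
No, not isomorphic

The graphs are NOT isomorphic.

Degrees in G1: deg(0)=4, deg(1)=2, deg(2)=3, deg(3)=2, deg(4)=2, deg(5)=2, deg(6)=4, deg(7)=3, deg(8)=4.
Sorted degree sequence of G1: [4, 4, 4, 3, 3, 2, 2, 2, 2].
Degrees in G2: deg(0)=2, deg(1)=0, deg(2)=1, deg(3)=4, deg(4)=3, deg(5)=4, deg(6)=3, deg(7)=2, deg(8)=1.
Sorted degree sequence of G2: [4, 4, 3, 3, 2, 2, 1, 1, 0].
The (sorted) degree sequence is an isomorphism invariant, so since G1 and G2 have different degree sequences they cannot be isomorphic.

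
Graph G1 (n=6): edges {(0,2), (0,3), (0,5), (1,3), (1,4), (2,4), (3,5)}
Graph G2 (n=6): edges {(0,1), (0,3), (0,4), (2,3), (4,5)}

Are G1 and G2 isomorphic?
No, not isomorphic

The graphs are NOT isomorphic.

Counting triangles (3-cliques): G1 has 1, G2 has 0.
Triangle count is an isomorphism invariant, so differing triangle counts rule out isomorphism.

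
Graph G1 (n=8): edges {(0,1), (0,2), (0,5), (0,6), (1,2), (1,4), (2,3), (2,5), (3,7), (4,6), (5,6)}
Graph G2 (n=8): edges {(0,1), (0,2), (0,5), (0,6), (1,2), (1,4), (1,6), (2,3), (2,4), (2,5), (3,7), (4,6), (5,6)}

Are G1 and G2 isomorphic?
No, not isomorphic

The graphs are NOT isomorphic.

Counting edges: G1 has 11 edge(s); G2 has 13 edge(s).
Edge count is an isomorphism invariant (a bijection on vertices induces a bijection on edges), so differing edge counts rule out isomorphism.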